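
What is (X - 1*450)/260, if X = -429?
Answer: -879/260 ≈ -3.3808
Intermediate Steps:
(X - 1*450)/260 = (-429 - 1*450)/260 = (-429 - 450)*(1/260) = -879*1/260 = -879/260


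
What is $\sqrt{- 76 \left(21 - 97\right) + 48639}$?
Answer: $\sqrt{54415} \approx 233.27$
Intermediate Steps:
$\sqrt{- 76 \left(21 - 97\right) + 48639} = \sqrt{\left(-76\right) \left(-76\right) + 48639} = \sqrt{5776 + 48639} = \sqrt{54415}$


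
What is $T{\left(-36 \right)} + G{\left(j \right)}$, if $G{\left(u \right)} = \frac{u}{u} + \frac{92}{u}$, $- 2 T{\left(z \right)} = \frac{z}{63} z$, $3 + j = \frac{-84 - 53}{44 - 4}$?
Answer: $- \frac{42465}{1799} \approx -23.605$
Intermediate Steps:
$j = - \frac{257}{40}$ ($j = -3 + \frac{-84 - 53}{44 - 4} = -3 - \frac{137}{40} = - \frac{257}{40} \approx -6.425$)
$T{\left(z \right)} = - \frac{z^{2}}{126}$ ($T{\left(z \right)} = - \frac{\frac{z}{63} z}{2} = - \frac{\frac{1}{63} z^{2}}{2} = - \frac{z^{2}}{126}$)
$G{\left(u \right)} = 1 + \frac{92}{u}$
$T{\left(-36 \right)} + G{\left(j \right)} = - \frac{\left(-36\right)^{2}}{126} + \frac{92 - \frac{257}{40}}{- \frac{257}{40}} = \left(- \frac{1}{126}\right) 1296 - \frac{3423}{257} = - \frac{72}{7} - \frac{3423}{257} = - \frac{42465}{1799}$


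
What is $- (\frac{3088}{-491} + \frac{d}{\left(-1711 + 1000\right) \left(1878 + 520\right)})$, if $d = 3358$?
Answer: $\frac{2633310421}{418572099} \approx 6.2912$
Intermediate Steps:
$- (\frac{3088}{-491} + \frac{d}{\left(-1711 + 1000\right) \left(1878 + 520\right)}) = - (\frac{3088}{-491} + \frac{3358}{\left(-1711 + 1000\right) \left(1878 + 520\right)}) = - (3088 \left(- \frac{1}{491}\right) + \frac{3358}{\left(-711\right) 2398}) = - (- \frac{3088}{491} + \frac{3358}{-1704978}) = - (- \frac{3088}{491} + 3358 \left(- \frac{1}{1704978}\right)) = - (- \frac{3088}{491} - \frac{1679}{852489}) = \left(-1\right) \left(- \frac{2633310421}{418572099}\right) = \frac{2633310421}{418572099}$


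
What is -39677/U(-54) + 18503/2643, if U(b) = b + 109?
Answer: -9440786/13215 ≈ -714.40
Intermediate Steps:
U(b) = 109 + b
-39677/U(-54) + 18503/2643 = -39677/(109 - 54) + 18503/2643 = -39677/55 + 18503*(1/2643) = -39677*1/55 + 18503/2643 = -3607/5 + 18503/2643 = -9440786/13215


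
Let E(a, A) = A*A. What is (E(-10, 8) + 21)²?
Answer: 7225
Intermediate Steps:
E(a, A) = A²
(E(-10, 8) + 21)² = (8² + 21)² = (64 + 21)² = 85² = 7225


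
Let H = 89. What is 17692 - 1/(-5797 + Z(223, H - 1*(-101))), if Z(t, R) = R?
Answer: 99199045/5607 ≈ 17692.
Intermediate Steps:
17692 - 1/(-5797 + Z(223, H - 1*(-101))) = 17692 - 1/(-5797 + (89 - 1*(-101))) = 17692 - 1/(-5797 + (89 + 101)) = 17692 - 1/(-5797 + 190) = 17692 - 1/(-5607) = 17692 - 1*(-1/5607) = 17692 + 1/5607 = 99199045/5607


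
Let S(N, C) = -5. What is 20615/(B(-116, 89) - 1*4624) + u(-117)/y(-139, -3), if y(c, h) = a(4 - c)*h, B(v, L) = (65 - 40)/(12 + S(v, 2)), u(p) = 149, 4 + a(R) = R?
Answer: -7221588/1498559 ≈ -4.8190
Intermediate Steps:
a(R) = -4 + R
B(v, L) = 25/7 (B(v, L) = (65 - 40)/(12 - 5) = 25/7)
y(c, h) = -c*h (y(c, h) = (-4 + (4 - c))*h = (-c)*h = -c*h)
20615/(B(-116, 89) - 1*4624) + u(-117)/y(-139, -3) = 20615/(25/7 - 1*4624) + 149/((-1*(-139)*(-3))) = 20615/(25/7 - 4624) + 149/(-417) = 20615/(-32343/7) + 149*(-1/417) = 20615*(-7/32343) - 149/417 = -144305/32343 - 149/417 = -7221588/1498559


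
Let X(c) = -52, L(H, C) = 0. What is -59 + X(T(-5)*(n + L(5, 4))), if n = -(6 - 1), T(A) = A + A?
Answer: -111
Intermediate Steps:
T(A) = 2*A
n = -5 (n = -1*5 = -5)
-59 + X(T(-5)*(n + L(5, 4))) = -59 - 52 = -111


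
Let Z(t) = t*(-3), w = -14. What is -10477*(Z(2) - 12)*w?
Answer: -2640204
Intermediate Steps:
Z(t) = -3*t
-10477*(Z(2) - 12)*w = -10477*(-3*2 - 12)*(-14) = -10477*(-6 - 12)*(-14) = -(-188586)*(-14) = -10477*252 = -2640204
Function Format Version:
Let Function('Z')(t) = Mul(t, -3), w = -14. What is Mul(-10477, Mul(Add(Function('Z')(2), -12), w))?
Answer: -2640204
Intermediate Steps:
Function('Z')(t) = Mul(-3, t)
Mul(-10477, Mul(Add(Function('Z')(2), -12), w)) = Mul(-10477, Mul(Add(Mul(-3, 2), -12), -14)) = Mul(-10477, Mul(Add(-6, -12), -14)) = Mul(-10477, Mul(-18, -14)) = Mul(-10477, 252) = -2640204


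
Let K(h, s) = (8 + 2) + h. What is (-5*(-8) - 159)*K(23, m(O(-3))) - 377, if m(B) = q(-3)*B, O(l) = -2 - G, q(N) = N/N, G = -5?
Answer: -4304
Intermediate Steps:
q(N) = 1
O(l) = 3 (O(l) = -2 - 1*(-5) = -2 + 5 = 3)
m(B) = B (m(B) = 1*B = B)
K(h, s) = 10 + h
(-5*(-8) - 159)*K(23, m(O(-3))) - 377 = (-5*(-8) - 159)*(10 + 23) - 377 = (40 - 159)*33 - 377 = -119*33 - 377 = -3927 - 377 = -4304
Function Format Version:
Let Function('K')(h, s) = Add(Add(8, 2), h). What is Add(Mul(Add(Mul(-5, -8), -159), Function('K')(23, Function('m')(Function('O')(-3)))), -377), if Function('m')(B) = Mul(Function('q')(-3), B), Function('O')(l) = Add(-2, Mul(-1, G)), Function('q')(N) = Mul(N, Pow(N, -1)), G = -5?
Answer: -4304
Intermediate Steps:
Function('q')(N) = 1
Function('O')(l) = 3 (Function('O')(l) = Add(-2, Mul(-1, -5)) = Add(-2, 5) = 3)
Function('m')(B) = B (Function('m')(B) = Mul(1, B) = B)
Function('K')(h, s) = Add(10, h)
Add(Mul(Add(Mul(-5, -8), -159), Function('K')(23, Function('m')(Function('O')(-3)))), -377) = Add(Mul(Add(Mul(-5, -8), -159), Add(10, 23)), -377) = Add(Mul(Add(40, -159), 33), -377) = Add(Mul(-119, 33), -377) = Add(-3927, -377) = -4304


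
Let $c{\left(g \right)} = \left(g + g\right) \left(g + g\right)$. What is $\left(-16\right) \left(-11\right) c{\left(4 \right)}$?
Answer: $11264$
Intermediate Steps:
$c{\left(g \right)} = 4 g^{2}$ ($c{\left(g \right)} = 2 g 2 g = 4 g^{2}$)
$\left(-16\right) \left(-11\right) c{\left(4 \right)} = \left(-16\right) \left(-11\right) 4 \cdot 4^{2} = 176 \cdot 4 \cdot 16 = 176 \cdot 64 = 11264$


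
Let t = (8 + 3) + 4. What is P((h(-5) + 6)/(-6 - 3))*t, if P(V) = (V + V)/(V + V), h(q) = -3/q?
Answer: 15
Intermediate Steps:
t = 15 (t = 11 + 4 = 15)
P(V) = 1 (P(V) = (2*V)/((2*V)) = (2*V)*(1/(2*V)) = 1)
P((h(-5) + 6)/(-6 - 3))*t = 1*15 = 15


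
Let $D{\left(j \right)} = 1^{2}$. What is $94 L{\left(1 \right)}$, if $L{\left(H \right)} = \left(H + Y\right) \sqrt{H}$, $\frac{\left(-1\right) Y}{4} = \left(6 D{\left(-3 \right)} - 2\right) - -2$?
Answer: $-2162$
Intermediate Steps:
$D{\left(j \right)} = 1$
$Y = -24$ ($Y = - 4 \left(\left(6 \cdot 1 - 2\right) - -2\right) = - 4 \left(\left(6 - 2\right) + 2\right) = - 4 \left(4 + 2\right) = \left(-4\right) 6 = -24$)
$L{\left(H \right)} = \sqrt{H} \left(-24 + H\right)$ ($L{\left(H \right)} = \left(H - 24\right) \sqrt{H} = \left(-24 + H\right) \sqrt{H} = \sqrt{H} \left(-24 + H\right)$)
$94 L{\left(1 \right)} = 94 \sqrt{1} \left(-24 + 1\right) = 94 \cdot 1 \left(-23\right) = 94 \left(-23\right) = -2162$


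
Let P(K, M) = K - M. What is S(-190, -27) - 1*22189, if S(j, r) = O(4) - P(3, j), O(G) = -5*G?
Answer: -22402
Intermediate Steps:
S(j, r) = -23 + j (S(j, r) = -5*4 - (3 - j) = -20 + (-3 + j) = -23 + j)
S(-190, -27) - 1*22189 = (-23 - 190) - 1*22189 = -213 - 22189 = -22402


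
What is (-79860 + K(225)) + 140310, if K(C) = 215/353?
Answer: 21339065/353 ≈ 60451.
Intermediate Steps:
K(C) = 215/353 (K(C) = 215*(1/353) = 215/353)
(-79860 + K(225)) + 140310 = (-79860 + 215/353) + 140310 = -28190365/353 + 140310 = 21339065/353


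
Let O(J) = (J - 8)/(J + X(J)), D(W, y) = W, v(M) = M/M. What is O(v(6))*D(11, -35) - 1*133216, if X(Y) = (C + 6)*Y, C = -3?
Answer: -532941/4 ≈ -1.3324e+5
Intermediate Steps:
v(M) = 1
X(Y) = 3*Y (X(Y) = (-3 + 6)*Y = 3*Y)
O(J) = (-8 + J)/(4*J) (O(J) = (J - 8)/(J + 3*J) = (-8 + J)/((4*J)) = (-8 + J)*(1/(4*J)) = (-8 + J)/(4*J))
O(v(6))*D(11, -35) - 1*133216 = ((¼)*(-8 + 1)/1)*11 - 1*133216 = ((¼)*1*(-7))*11 - 133216 = -7/4*11 - 133216 = -77/4 - 133216 = -532941/4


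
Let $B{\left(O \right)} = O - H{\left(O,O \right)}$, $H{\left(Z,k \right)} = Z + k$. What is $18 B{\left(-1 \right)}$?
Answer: $18$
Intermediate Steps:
$B{\left(O \right)} = - O$ ($B{\left(O \right)} = O - \left(O + O\right) = O - 2 O = - O$)
$18 B{\left(-1 \right)} = 18 \left(\left(-1\right) \left(-1\right)\right) = 18 \cdot 1 = 18$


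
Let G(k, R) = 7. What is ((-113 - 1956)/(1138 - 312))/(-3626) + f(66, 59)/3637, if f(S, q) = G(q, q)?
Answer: 28490485/10893091412 ≈ 0.0026155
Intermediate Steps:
f(S, q) = 7
((-113 - 1956)/(1138 - 312))/(-3626) + f(66, 59)/3637 = ((-113 - 1956)/(1138 - 312))/(-3626) + 7/3637 = -2069/826*(-1/3626) + 7*(1/3637) = -2069*1/826*(-1/3626) + 7/3637 = -2069/826*(-1/3626) + 7/3637 = 2069/2995076 + 7/3637 = 28490485/10893091412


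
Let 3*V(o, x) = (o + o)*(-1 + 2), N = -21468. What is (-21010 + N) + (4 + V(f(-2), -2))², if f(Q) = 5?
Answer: -381818/9 ≈ -42424.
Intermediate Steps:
V(o, x) = 2*o/3 (V(o, x) = ((o + o)*(-1 + 2))/3 = ((2*o)*1)/3 = (2*o)/3 = 2*o/3)
(-21010 + N) + (4 + V(f(-2), -2))² = (-21010 - 21468) + (4 + (⅔)*5)² = -42478 + (4 + 10/3)² = -42478 + (22/3)² = -42478 + 484/9 = -381818/9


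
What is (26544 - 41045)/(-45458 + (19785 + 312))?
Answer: 14501/25361 ≈ 0.57178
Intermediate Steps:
(26544 - 41045)/(-45458 + (19785 + 312)) = -14501/(-45458 + 20097) = -14501/(-25361) = -14501*(-1/25361) = 14501/25361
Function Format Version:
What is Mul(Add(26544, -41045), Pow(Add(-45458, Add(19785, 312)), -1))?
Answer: Rational(14501, 25361) ≈ 0.57178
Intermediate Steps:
Mul(Add(26544, -41045), Pow(Add(-45458, Add(19785, 312)), -1)) = Mul(-14501, Pow(Add(-45458, 20097), -1)) = Mul(-14501, Pow(-25361, -1)) = Mul(-14501, Rational(-1, 25361)) = Rational(14501, 25361)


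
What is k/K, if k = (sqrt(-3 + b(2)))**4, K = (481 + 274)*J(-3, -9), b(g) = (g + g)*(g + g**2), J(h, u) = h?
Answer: -147/755 ≈ -0.19470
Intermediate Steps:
b(g) = 2*g*(g + g**2) (b(g) = (2*g)*(g + g**2) = 2*g*(g + g**2))
K = -2265 (K = (481 + 274)*(-3) = 755*(-3) = -2265)
k = 441 (k = (sqrt(-3 + 2*2**2*(1 + 2)))**4 = (sqrt(-3 + 2*4*3))**4 = (sqrt(-3 + 24))**4 = (sqrt(21))**4 = 441)
k/K = 441/(-2265) = 441*(-1/2265) = -147/755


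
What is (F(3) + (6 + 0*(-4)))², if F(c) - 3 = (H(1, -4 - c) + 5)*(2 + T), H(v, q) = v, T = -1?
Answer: 225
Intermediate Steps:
F(c) = 9 (F(c) = 3 + (1 + 5)*(2 - 1) = 3 + 6*1 = 3 + 6 = 9)
(F(3) + (6 + 0*(-4)))² = (9 + (6 + 0*(-4)))² = (9 + (6 + 0))² = (9 + 6)² = 15² = 225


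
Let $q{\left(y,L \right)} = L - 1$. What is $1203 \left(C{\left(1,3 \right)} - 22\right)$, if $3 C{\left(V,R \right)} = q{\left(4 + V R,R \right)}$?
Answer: $-25664$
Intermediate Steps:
$q{\left(y,L \right)} = -1 + L$ ($q{\left(y,L \right)} = L - 1 = -1 + L$)
$C{\left(V,R \right)} = - \frac{1}{3} + \frac{R}{3}$ ($C{\left(V,R \right)} = \frac{-1 + R}{3} = - \frac{1}{3} + \frac{R}{3}$)
$1203 \left(C{\left(1,3 \right)} - 22\right) = 1203 \left(\left(- \frac{1}{3} + \frac{1}{3} \cdot 3\right) - 22\right) = 1203 \left(\left(- \frac{1}{3} + 1\right) - 22\right) = 1203 \left(\frac{2}{3} - 22\right) = 1203 \left(- \frac{64}{3}\right) = -25664$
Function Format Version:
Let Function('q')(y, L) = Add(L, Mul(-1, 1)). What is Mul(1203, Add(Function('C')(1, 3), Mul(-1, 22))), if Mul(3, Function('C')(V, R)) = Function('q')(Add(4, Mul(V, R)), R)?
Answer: -25664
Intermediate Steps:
Function('q')(y, L) = Add(-1, L) (Function('q')(y, L) = Add(L, -1) = Add(-1, L))
Function('C')(V, R) = Add(Rational(-1, 3), Mul(Rational(1, 3), R)) (Function('C')(V, R) = Mul(Rational(1, 3), Add(-1, R)) = Add(Rational(-1, 3), Mul(Rational(1, 3), R)))
Mul(1203, Add(Function('C')(1, 3), Mul(-1, 22))) = Mul(1203, Add(Add(Rational(-1, 3), Mul(Rational(1, 3), 3)), Mul(-1, 22))) = Mul(1203, Add(Add(Rational(-1, 3), 1), -22)) = Mul(1203, Add(Rational(2, 3), -22)) = Mul(1203, Rational(-64, 3)) = -25664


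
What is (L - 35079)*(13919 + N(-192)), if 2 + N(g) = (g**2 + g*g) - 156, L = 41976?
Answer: 603411633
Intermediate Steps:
N(g) = -158 + 2*g**2 (N(g) = -2 + ((g**2 + g*g) - 156) = -2 + ((g**2 + g**2) - 156) = -2 + (2*g**2 - 156) = -2 + (-156 + 2*g**2) = -158 + 2*g**2)
(L - 35079)*(13919 + N(-192)) = (41976 - 35079)*(13919 + (-158 + 2*(-192)**2)) = 6897*(13919 + (-158 + 2*36864)) = 6897*(13919 + (-158 + 73728)) = 6897*(13919 + 73570) = 6897*87489 = 603411633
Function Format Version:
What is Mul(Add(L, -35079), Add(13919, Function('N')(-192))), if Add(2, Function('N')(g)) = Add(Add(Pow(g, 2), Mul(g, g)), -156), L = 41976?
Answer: 603411633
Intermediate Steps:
Function('N')(g) = Add(-158, Mul(2, Pow(g, 2))) (Function('N')(g) = Add(-2, Add(Add(Pow(g, 2), Mul(g, g)), -156)) = Add(-2, Add(Add(Pow(g, 2), Pow(g, 2)), -156)) = Add(-2, Add(Mul(2, Pow(g, 2)), -156)) = Add(-2, Add(-156, Mul(2, Pow(g, 2)))) = Add(-158, Mul(2, Pow(g, 2))))
Mul(Add(L, -35079), Add(13919, Function('N')(-192))) = Mul(Add(41976, -35079), Add(13919, Add(-158, Mul(2, Pow(-192, 2))))) = Mul(6897, Add(13919, Add(-158, Mul(2, 36864)))) = Mul(6897, Add(13919, Add(-158, 73728))) = Mul(6897, Add(13919, 73570)) = Mul(6897, 87489) = 603411633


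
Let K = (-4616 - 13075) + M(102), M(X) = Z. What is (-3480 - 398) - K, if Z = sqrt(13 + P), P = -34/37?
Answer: 13813 - sqrt(16539)/37 ≈ 13810.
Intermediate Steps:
P = -34/37 (P = -34*1/37 = -34/37 ≈ -0.91892)
Z = sqrt(16539)/37 (Z = sqrt(13 - 34/37) = sqrt(447/37) = sqrt(16539)/37 ≈ 3.4758)
M(X) = sqrt(16539)/37
K = -17691 + sqrt(16539)/37 (K = (-4616 - 13075) + sqrt(16539)/37 = -17691 + sqrt(16539)/37 ≈ -17688.)
(-3480 - 398) - K = (-3480 - 398) - (-17691 + sqrt(16539)/37) = -3878 + (17691 - sqrt(16539)/37) = 13813 - sqrt(16539)/37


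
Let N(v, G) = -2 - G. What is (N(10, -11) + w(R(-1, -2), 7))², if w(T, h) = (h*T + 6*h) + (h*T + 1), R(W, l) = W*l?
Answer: 6400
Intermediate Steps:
w(T, h) = 1 + 6*h + 2*T*h (w(T, h) = (T*h + 6*h) + (T*h + 1) = (6*h + T*h) + (1 + T*h) = 1 + 6*h + 2*T*h)
(N(10, -11) + w(R(-1, -2), 7))² = ((-2 - 1*(-11)) + (1 + 6*7 + 2*(-1*(-2))*7))² = ((-2 + 11) + (1 + 42 + 2*2*7))² = (9 + (1 + 42 + 28))² = (9 + 71)² = 80² = 6400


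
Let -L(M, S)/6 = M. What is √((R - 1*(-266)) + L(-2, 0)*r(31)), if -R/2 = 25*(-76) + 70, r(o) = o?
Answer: √4298 ≈ 65.559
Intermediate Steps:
L(M, S) = -6*M
R = 3660 (R = -2*(25*(-76) + 70) = -2*(-1900 + 70) = -2*(-1830) = 3660)
√((R - 1*(-266)) + L(-2, 0)*r(31)) = √((3660 - 1*(-266)) - 6*(-2)*31) = √((3660 + 266) + 12*31) = √(3926 + 372) = √4298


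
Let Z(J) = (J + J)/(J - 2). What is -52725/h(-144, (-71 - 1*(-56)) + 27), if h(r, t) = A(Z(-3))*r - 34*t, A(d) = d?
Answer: 87875/968 ≈ 90.780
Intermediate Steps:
Z(J) = 2*J/(-2 + J) (Z(J) = (2*J)/(-2 + J) = 2*J/(-2 + J))
h(r, t) = -34*t + 6*r/5 (h(r, t) = (2*(-3)/(-2 - 3))*r - 34*t = (2*(-3)/(-5))*r - 34*t = (2*(-3)*(-1/5))*r - 34*t = 6*r/5 - 34*t = -34*t + 6*r/5)
-52725/h(-144, (-71 - 1*(-56)) + 27) = -52725/(-34*((-71 - 1*(-56)) + 27) + (6/5)*(-144)) = -52725/(-34*((-71 + 56) + 27) - 864/5) = -52725/(-34*(-15 + 27) - 864/5) = -52725/(-34*12 - 864/5) = -52725/(-408 - 864/5) = -52725/(-2904/5) = -52725*(-5/2904) = 87875/968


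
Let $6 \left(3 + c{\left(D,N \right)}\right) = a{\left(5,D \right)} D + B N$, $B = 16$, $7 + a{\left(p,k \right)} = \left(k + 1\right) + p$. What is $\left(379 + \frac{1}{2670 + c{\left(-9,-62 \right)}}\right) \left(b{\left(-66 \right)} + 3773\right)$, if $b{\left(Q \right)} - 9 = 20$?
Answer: $\frac{5439622153}{3775} \approx 1.441 \cdot 10^{6}$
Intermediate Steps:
$b{\left(Q \right)} = 29$ ($b{\left(Q \right)} = 9 + 20 = 29$)
$a{\left(p,k \right)} = -6 + k + p$ ($a{\left(p,k \right)} = -7 + \left(\left(k + 1\right) + p\right) = -7 + \left(\left(1 + k\right) + p\right) = -7 + \left(1 + k + p\right) = -6 + k + p$)
$c{\left(D,N \right)} = -3 + \frac{8 N}{3} + \frac{D \left(-1 + D\right)}{6}$ ($c{\left(D,N \right)} = -3 + \frac{\left(-6 + D + 5\right) D + 16 N}{6} = -3 + \frac{\left(-1 + D\right) D + 16 N}{6} = -3 + \frac{D \left(-1 + D\right) + 16 N}{6} = -3 + \frac{16 N + D \left(-1 + D\right)}{6} = -3 + \left(\frac{8 N}{3} + \frac{D \left(-1 + D\right)}{6}\right) = -3 + \frac{8 N}{3} + \frac{D \left(-1 + D\right)}{6}$)
$\left(379 + \frac{1}{2670 + c{\left(-9,-62 \right)}}\right) \left(b{\left(-66 \right)} + 3773\right) = \left(379 + \frac{1}{2670 + \left(-3 + \frac{8}{3} \left(-62\right) + \frac{1}{6} \left(-9\right) \left(-1 - 9\right)\right)}\right) \left(29 + 3773\right) = \left(379 + \frac{1}{2670 - \left(\frac{505}{3} - 15\right)}\right) 3802 = \left(379 + \frac{1}{2670 - \frac{460}{3}}\right) 3802 = \left(379 + \frac{1}{\frac{7550}{3}}\right) 3802 = \left(379 + \frac{3}{7550}\right) 3802 = \frac{2861453}{7550} \cdot 3802 = \frac{5439622153}{3775}$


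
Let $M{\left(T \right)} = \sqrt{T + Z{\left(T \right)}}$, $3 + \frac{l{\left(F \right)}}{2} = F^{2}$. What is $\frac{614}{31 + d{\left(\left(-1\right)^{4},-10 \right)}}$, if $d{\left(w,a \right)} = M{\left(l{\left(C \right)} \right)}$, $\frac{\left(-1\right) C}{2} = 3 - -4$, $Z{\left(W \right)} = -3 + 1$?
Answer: $\frac{19034}{577} - \frac{4912 \sqrt{6}}{577} \approx 12.135$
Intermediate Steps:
$Z{\left(W \right)} = -2$
$C = -14$ ($C = - 2 \left(3 - -4\right) = - 2 \left(3 + 4\right) = \left(-2\right) 7 = -14$)
$l{\left(F \right)} = -6 + 2 F^{2}$
$M{\left(T \right)} = \sqrt{-2 + T}$ ($M{\left(T \right)} = \sqrt{T - 2} = \sqrt{-2 + T}$)
$d{\left(w,a \right)} = 8 \sqrt{6}$ ($d{\left(w,a \right)} = \sqrt{-2 - \left(6 - 2 \left(-14\right)^{2}\right)} = \sqrt{-2 + \left(-6 + 2 \cdot 196\right)} = \sqrt{-2 + \left(-6 + 392\right)} = \sqrt{-2 + 386} = \sqrt{384} = 8 \sqrt{6}$)
$\frac{614}{31 + d{\left(\left(-1\right)^{4},-10 \right)}} = \frac{614}{31 + 8 \sqrt{6}}$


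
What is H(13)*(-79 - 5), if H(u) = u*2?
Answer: -2184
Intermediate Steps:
H(u) = 2*u
H(13)*(-79 - 5) = (2*13)*(-79 - 5) = 26*(-84) = -2184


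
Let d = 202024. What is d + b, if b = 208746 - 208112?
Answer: 202658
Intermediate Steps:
b = 634
d + b = 202024 + 634 = 202658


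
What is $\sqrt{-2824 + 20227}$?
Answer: $\sqrt{17403} \approx 131.92$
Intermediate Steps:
$\sqrt{-2824 + 20227} = \sqrt{17403}$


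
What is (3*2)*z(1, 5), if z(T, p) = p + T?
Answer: 36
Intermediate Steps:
z(T, p) = T + p
(3*2)*z(1, 5) = (3*2)*(1 + 5) = 6*6 = 36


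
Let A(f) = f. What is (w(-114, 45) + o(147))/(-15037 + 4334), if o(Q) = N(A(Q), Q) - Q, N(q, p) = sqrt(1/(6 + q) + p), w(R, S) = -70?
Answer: 31/1529 - 2*sqrt(95591)/545853 ≈ 0.019142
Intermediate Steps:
N(q, p) = sqrt(p + 1/(6 + q))
o(Q) = sqrt((1 + Q*(6 + Q))/(6 + Q)) - Q
(w(-114, 45) + o(147))/(-15037 + 4334) = (-70 + (sqrt((1 + 147*(6 + 147))/(6 + 147)) - 1*147))/(-15037 + 4334) = (-70 + (sqrt((1 + 147*153)/153) - 147))/(-10703) = (-70 + (sqrt((1 + 22491)/153) - 147))*(-1/10703) = (-70 + (sqrt((1/153)*22492) - 147))*(-1/10703) = (-70 + (sqrt(22492/153) - 147))*(-1/10703) = (-70 + (2*sqrt(95591)/51 - 147))*(-1/10703) = (-70 + (-147 + 2*sqrt(95591)/51))*(-1/10703) = (-217 + 2*sqrt(95591)/51)*(-1/10703) = 31/1529 - 2*sqrt(95591)/545853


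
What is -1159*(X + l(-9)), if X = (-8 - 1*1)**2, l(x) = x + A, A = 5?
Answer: -89243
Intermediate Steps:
l(x) = 5 + x (l(x) = x + 5 = 5 + x)
X = 81 (X = (-8 - 1)**2 = (-9)**2 = 81)
-1159*(X + l(-9)) = -1159*(81 + (5 - 9)) = -1159*(81 - 4) = -1159*77 = -89243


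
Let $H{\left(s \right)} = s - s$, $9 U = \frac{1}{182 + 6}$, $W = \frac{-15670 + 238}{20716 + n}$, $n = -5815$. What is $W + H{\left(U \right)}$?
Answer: $- \frac{5144}{4967} \approx -1.0356$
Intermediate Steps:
$W = - \frac{5144}{4967}$ ($W = \frac{-15670 + 238}{20716 - 5815} = - \frac{15432}{14901} = \left(-15432\right) \frac{1}{14901} = - \frac{5144}{4967} \approx -1.0356$)
$U = \frac{1}{1692}$ ($U = \frac{1}{9 \left(182 + 6\right)} = \frac{1}{9 \cdot 188} = \frac{1}{9} \cdot \frac{1}{188} = \frac{1}{1692} \approx 0.00059102$)
$H{\left(s \right)} = 0$
$W + H{\left(U \right)} = - \frac{5144}{4967} + 0 = - \frac{5144}{4967}$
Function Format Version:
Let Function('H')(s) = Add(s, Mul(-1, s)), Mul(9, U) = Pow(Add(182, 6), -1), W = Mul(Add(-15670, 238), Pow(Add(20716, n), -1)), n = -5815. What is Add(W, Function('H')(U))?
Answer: Rational(-5144, 4967) ≈ -1.0356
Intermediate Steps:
W = Rational(-5144, 4967) (W = Mul(Add(-15670, 238), Pow(Add(20716, -5815), -1)) = Mul(-15432, Pow(14901, -1)) = Mul(-15432, Rational(1, 14901)) = Rational(-5144, 4967) ≈ -1.0356)
U = Rational(1, 1692) (U = Mul(Rational(1, 9), Pow(Add(182, 6), -1)) = Mul(Rational(1, 9), Pow(188, -1)) = Mul(Rational(1, 9), Rational(1, 188)) = Rational(1, 1692) ≈ 0.00059102)
Function('H')(s) = 0
Add(W, Function('H')(U)) = Add(Rational(-5144, 4967), 0) = Rational(-5144, 4967)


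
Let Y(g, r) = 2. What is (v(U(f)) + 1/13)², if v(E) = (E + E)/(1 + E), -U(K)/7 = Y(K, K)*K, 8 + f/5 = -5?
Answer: 603734041/140256649 ≈ 4.3045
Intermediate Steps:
f = -65 (f = -40 + 5*(-5) = -40 - 25 = -65)
U(K) = -14*K
v(E) = 2*E/(1 + E) (v(E) = (2*E)/(1 + E) = 2*E/(1 + E))
(v(U(f)) + 1/13)² = (2*(-14*(-65))/(1 - 14*(-65)) + 1/13)² = (2*910/(1 + 910) + 1/13)² = (2*910/911 + 1/13)² = (2*910*(1/911) + 1/13)² = (1820/911 + 1/13)² = (24571/11843)² = 603734041/140256649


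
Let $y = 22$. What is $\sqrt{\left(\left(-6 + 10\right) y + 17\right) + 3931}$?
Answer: $2 \sqrt{1009} \approx 63.53$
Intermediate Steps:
$\sqrt{\left(\left(-6 + 10\right) y + 17\right) + 3931} = \sqrt{\left(\left(-6 + 10\right) 22 + 17\right) + 3931} = \sqrt{\left(4 \cdot 22 + 17\right) + 3931} = \sqrt{\left(88 + 17\right) + 3931} = \sqrt{105 + 3931} = \sqrt{4036} = 2 \sqrt{1009}$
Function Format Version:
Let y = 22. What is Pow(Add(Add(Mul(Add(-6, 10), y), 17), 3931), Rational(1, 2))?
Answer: Mul(2, Pow(1009, Rational(1, 2))) ≈ 63.530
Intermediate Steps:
Pow(Add(Add(Mul(Add(-6, 10), y), 17), 3931), Rational(1, 2)) = Pow(Add(Add(Mul(Add(-6, 10), 22), 17), 3931), Rational(1, 2)) = Pow(Add(Add(Mul(4, 22), 17), 3931), Rational(1, 2)) = Pow(Add(Add(88, 17), 3931), Rational(1, 2)) = Pow(Add(105, 3931), Rational(1, 2)) = Pow(4036, Rational(1, 2)) = Mul(2, Pow(1009, Rational(1, 2)))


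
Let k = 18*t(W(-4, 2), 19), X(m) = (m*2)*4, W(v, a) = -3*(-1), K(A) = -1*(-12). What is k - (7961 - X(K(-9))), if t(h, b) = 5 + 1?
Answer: -7757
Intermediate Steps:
K(A) = 12
W(v, a) = 3
t(h, b) = 6
X(m) = 8*m (X(m) = (2*m)*4 = 8*m)
k = 108 (k = 18*6 = 108)
k - (7961 - X(K(-9))) = 108 - (7961 - 8*12) = 108 - (7961 - 1*96) = 108 - (7961 - 96) = 108 - 1*7865 = 108 - 7865 = -7757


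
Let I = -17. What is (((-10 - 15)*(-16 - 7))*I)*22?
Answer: -215050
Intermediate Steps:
(((-10 - 15)*(-16 - 7))*I)*22 = (((-10 - 15)*(-16 - 7))*(-17))*22 = (-25*(-23)*(-17))*22 = (575*(-17))*22 = -9775*22 = -215050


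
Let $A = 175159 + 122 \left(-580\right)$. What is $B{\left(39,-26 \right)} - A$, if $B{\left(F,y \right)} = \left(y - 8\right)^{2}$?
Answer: $-103243$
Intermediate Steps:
$B{\left(F,y \right)} = \left(-8 + y\right)^{2}$
$A = 104399$ ($A = 175159 - 70760 = 104399$)
$B{\left(39,-26 \right)} - A = \left(-8 - 26\right)^{2} - 104399 = \left(-34\right)^{2} - 104399 = 1156 - 104399 = -103243$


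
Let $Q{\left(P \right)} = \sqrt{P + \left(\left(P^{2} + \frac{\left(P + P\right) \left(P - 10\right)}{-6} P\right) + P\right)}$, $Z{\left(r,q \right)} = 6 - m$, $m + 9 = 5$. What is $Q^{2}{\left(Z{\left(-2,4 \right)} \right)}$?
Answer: $120$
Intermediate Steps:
$m = -4$ ($m = -9 + 5 = -4$)
$Z{\left(r,q \right)} = 10$ ($Z{\left(r,q \right)} = 6 - -4 = 6 + 4 = 10$)
$Q{\left(P \right)} = \sqrt{P^{2} + 2 P - \frac{P^{2} \left(-10 + P\right)}{3}}$ ($Q{\left(P \right)} = \sqrt{P + \left(\left(P^{2} + 2 P \left(-10 + P\right) \left(- \frac{1}{6}\right) P\right) + P\right)} = \sqrt{P + \left(\left(P^{2} + - \frac{P \left(-10 + P\right)}{3} P\right) + P\right)} = \sqrt{P - \left(- P - P^{2} + \frac{P^{2} \left(-10 + P\right)}{3}\right)} = \sqrt{P + \left(P + P^{2} - \frac{P^{2} \left(-10 + P\right)}{3}\right)} = \sqrt{P^{2} + 2 P - \frac{P^{2} \left(-10 + P\right)}{3}}$)
$Q^{2}{\left(Z{\left(-2,4 \right)} \right)} = \left(\frac{\sqrt{3} \sqrt{10 \left(6 - 10^{2} + 13 \cdot 10\right)}}{3}\right)^{2} = \left(\frac{\sqrt{3} \sqrt{10 \left(6 - 100 + 130\right)}}{3}\right)^{2} = \left(\frac{\sqrt{3} \sqrt{10 \cdot 36}}{3}\right)^{2} = \left(\frac{\sqrt{3} \sqrt{360}}{3}\right)^{2} = \left(\frac{\sqrt{3} \cdot 6 \sqrt{10}}{3}\right)^{2} = \left(2 \sqrt{30}\right)^{2} = 120$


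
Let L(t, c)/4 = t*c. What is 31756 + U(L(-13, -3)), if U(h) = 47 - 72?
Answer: 31731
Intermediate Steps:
L(t, c) = 4*c*t (L(t, c) = 4*(t*c) = 4*(c*t) = 4*c*t)
U(h) = -25
31756 + U(L(-13, -3)) = 31756 - 25 = 31731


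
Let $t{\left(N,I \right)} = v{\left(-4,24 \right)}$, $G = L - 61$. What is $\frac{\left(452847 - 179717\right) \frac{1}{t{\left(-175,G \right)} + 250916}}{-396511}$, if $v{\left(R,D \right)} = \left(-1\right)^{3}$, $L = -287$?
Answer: $- \frac{54626}{19898111513} \approx -2.7453 \cdot 10^{-6}$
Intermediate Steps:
$G = -348$ ($G = -287 - 61 = -348$)
$v{\left(R,D \right)} = -1$
$t{\left(N,I \right)} = -1$
$\frac{\left(452847 - 179717\right) \frac{1}{t{\left(-175,G \right)} + 250916}}{-396511} = \frac{\left(452847 - 179717\right) \frac{1}{-1 + 250916}}{-396511} = \frac{273130}{250915} \left(- \frac{1}{396511}\right) = 273130 \cdot \frac{1}{250915} \left(- \frac{1}{396511}\right) = \frac{54626}{50183} \left(- \frac{1}{396511}\right) = - \frac{54626}{19898111513}$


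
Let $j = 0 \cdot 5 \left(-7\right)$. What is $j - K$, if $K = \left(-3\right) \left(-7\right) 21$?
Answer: $-441$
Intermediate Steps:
$j = 0$ ($j = 0 \left(-7\right) = 0$)
$K = 441$ ($K = 21 \cdot 21 = 441$)
$j - K = 0 - 441 = -441$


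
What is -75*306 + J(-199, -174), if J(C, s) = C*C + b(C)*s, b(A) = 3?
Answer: 16129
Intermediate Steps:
J(C, s) = C² + 3*s (J(C, s) = C*C + 3*s = C² + 3*s)
-75*306 + J(-199, -174) = -75*306 + ((-199)² + 3*(-174)) = -22950 + (39601 - 522) = -22950 + 39079 = 16129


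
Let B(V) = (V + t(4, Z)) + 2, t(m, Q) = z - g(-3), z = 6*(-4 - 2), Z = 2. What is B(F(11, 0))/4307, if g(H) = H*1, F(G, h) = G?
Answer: -20/4307 ≈ -0.0046436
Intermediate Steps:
z = -36 (z = 6*(-6) = -36)
g(H) = H
t(m, Q) = -33 (t(m, Q) = -36 - 1*(-3) = -36 + 3 = -33)
B(V) = -31 + V (B(V) = (V - 33) + 2 = (-33 + V) + 2 = -31 + V)
B(F(11, 0))/4307 = (-31 + 11)/4307 = -20*1/4307 = -20/4307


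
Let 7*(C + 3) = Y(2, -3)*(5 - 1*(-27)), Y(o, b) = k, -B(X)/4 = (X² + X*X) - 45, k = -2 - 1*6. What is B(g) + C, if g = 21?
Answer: -23713/7 ≈ -3387.6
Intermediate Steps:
k = -8 (k = -2 - 6 = -8)
B(X) = 180 - 8*X² (B(X) = -4*((X² + X*X) - 45) = -4*((X² + X²) - 45) = -4*(2*X² - 45) = -4*(-45 + 2*X²) = 180 - 8*X²)
Y(o, b) = -8
C = -277/7 (C = -3 + (-8*(5 - 1*(-27)))/7 = -3 + (-8*(5 + 27))/7 = -3 + (-8*32)/7 = -3 + (⅐)*(-256) = -3 - 256/7 = -277/7 ≈ -39.571)
B(g) + C = (180 - 8*21²) - 277/7 = (180 - 8*441) - 277/7 = (180 - 3528) - 277/7 = -3348 - 277/7 = -23713/7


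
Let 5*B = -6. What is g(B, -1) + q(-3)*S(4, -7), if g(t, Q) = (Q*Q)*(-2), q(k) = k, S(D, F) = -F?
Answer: -23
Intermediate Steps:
B = -6/5 (B = (⅕)*(-6) = -6/5 ≈ -1.2000)
g(t, Q) = -2*Q² (g(t, Q) = Q²*(-2) = -2*Q²)
g(B, -1) + q(-3)*S(4, -7) = -2*(-1)² - (-3)*(-7) = -2*1 - 3*7 = -2 - 21 = -23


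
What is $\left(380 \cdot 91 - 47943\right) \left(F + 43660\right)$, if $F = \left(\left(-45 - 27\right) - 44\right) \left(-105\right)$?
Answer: $-746189920$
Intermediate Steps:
$F = 12180$ ($F = \left(\left(-45 - 27\right) - 44\right) \left(-105\right) = \left(-72 - 44\right) \left(-105\right) = \left(-116\right) \left(-105\right) = 12180$)
$\left(380 \cdot 91 - 47943\right) \left(F + 43660\right) = \left(380 \cdot 91 - 47943\right) \left(12180 + 43660\right) = \left(34580 - 47943\right) 55840 = \left(-13363\right) 55840 = -746189920$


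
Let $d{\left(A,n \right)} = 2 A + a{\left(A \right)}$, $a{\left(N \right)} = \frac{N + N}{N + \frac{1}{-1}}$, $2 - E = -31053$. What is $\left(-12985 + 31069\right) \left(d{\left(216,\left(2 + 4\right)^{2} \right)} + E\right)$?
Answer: $\frac{122431157508}{215} \approx 5.6945 \cdot 10^{8}$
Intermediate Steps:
$E = 31055$ ($E = 2 - -31053 = 2 + 31053 = 31055$)
$a{\left(N \right)} = \frac{2 N}{-1 + N}$ ($a{\left(N \right)} = \frac{2 N}{N - 1} = \frac{2 N}{-1 + N}$)
$d{\left(A,n \right)} = 2 A + \frac{2 A}{-1 + A}$
$\left(-12985 + 31069\right) \left(d{\left(216,\left(2 + 4\right)^{2} \right)} + E\right) = \left(-12985 + 31069\right) \left(\frac{2 \cdot 216^{2}}{-1 + 216} + 31055\right) = 18084 \left(2 \cdot 46656 \cdot \frac{1}{215} + 31055\right) = 18084 \left(\frac{93312}{215} + 31055\right) = 18084 \cdot \frac{6770137}{215} = \frac{122431157508}{215}$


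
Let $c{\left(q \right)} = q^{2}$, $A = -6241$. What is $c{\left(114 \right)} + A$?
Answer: $6755$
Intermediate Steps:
$c{\left(114 \right)} + A = 114^{2} - 6241 = 12996 - 6241 = 6755$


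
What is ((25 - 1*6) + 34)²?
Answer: 2809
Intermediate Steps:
((25 - 1*6) + 34)² = ((25 - 6) + 34)² = (19 + 34)² = 53² = 2809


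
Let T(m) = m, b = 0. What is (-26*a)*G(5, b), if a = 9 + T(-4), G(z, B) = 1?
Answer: -130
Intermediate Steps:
a = 5 (a = 9 - 4 = 5)
(-26*a)*G(5, b) = -26*5*1 = -130*1 = -130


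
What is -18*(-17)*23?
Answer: 7038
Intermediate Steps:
-18*(-17)*23 = 306*23 = 7038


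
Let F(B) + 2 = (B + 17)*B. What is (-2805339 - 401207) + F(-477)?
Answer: -2987128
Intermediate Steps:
F(B) = -2 + B*(17 + B) (F(B) = -2 + (B + 17)*B = -2 + (17 + B)*B = -2 + B*(17 + B))
(-2805339 - 401207) + F(-477) = (-2805339 - 401207) + (-2 + (-477)² + 17*(-477)) = -3206546 + (-2 + 227529 - 8109) = -3206546 + 219418 = -2987128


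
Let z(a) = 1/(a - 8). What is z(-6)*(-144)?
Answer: 72/7 ≈ 10.286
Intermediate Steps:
z(a) = 1/(-8 + a)
z(-6)*(-144) = -144/(-8 - 6) = -144/(-14) = -1/14*(-144) = 72/7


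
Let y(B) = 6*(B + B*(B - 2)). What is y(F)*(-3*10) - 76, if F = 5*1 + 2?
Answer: -7636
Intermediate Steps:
F = 7 (F = 5 + 2 = 7)
y(B) = 6*B + 6*B*(-2 + B) (y(B) = 6*(B + B*(-2 + B)) = 6*B + 6*B*(-2 + B))
y(F)*(-3*10) - 76 = (6*7*(-1 + 7))*(-3*10) - 76 = (6*7*6)*(-30) - 76 = 252*(-30) - 76 = -7560 - 76 = -7636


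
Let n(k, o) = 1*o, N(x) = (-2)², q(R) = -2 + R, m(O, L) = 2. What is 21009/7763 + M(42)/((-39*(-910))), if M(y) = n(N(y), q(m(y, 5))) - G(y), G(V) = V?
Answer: 17744842/6559735 ≈ 2.7051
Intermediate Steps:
N(x) = 4
n(k, o) = o
M(y) = -y (M(y) = (-2 + 2) - y = 0 - y = -y)
21009/7763 + M(42)/((-39*(-910))) = 21009/7763 + (-1*42)/((-39*(-910))) = 21009*(1/7763) - 42/35490 = 21009/7763 - 42*1/35490 = 21009/7763 - 1/845 = 17744842/6559735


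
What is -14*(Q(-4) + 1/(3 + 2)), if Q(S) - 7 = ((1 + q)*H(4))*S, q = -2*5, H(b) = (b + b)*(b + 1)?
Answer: -101304/5 ≈ -20261.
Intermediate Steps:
H(b) = 2*b*(1 + b) (H(b) = (2*b)*(1 + b) = 2*b*(1 + b))
q = -10
Q(S) = 7 - 360*S (Q(S) = 7 + ((1 - 10)*(2*4*(1 + 4)))*S = 7 + (-18*4*5)*S = 7 + (-9*40)*S = 7 - 360*S)
-14*(Q(-4) + 1/(3 + 2)) = -14*((7 - 360*(-4)) + 1/(3 + 2)) = -14*((7 + 1440) + 1/5) = -14*(1447 + ⅕) = -14*7236/5 = -101304/5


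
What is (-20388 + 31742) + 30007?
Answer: 41361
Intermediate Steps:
(-20388 + 31742) + 30007 = 11354 + 30007 = 41361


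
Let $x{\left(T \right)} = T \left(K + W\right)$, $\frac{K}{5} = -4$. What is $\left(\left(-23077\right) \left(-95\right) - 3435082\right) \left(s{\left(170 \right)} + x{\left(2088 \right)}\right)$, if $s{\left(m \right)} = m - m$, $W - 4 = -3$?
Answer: $49303052424$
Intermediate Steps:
$W = 1$ ($W = 4 - 3 = 1$)
$K = -20$ ($K = 5 \left(-4\right) = -20$)
$s{\left(m \right)} = 0$
$x{\left(T \right)} = - 19 T$ ($x{\left(T \right)} = T \left(-20 + 1\right) = T \left(-19\right) = - 19 T$)
$\left(\left(-23077\right) \left(-95\right) - 3435082\right) \left(s{\left(170 \right)} + x{\left(2088 \right)}\right) = \left(\left(-23077\right) \left(-95\right) - 3435082\right) \left(0 - 39672\right) = \left(2192315 - 3435082\right) \left(0 - 39672\right) = \left(-1242767\right) \left(-39672\right) = 49303052424$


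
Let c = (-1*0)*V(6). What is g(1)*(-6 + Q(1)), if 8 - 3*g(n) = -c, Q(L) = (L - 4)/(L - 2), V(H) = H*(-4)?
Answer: -8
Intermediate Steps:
V(H) = -4*H
Q(L) = (-4 + L)/(-2 + L)
c = 0 (c = (-1*0)*(-4*6) = 0*(-24) = 0)
g(n) = 8/3 (g(n) = 8/3 - (-1)*0/3 = 8/3 - 1/3*0 = 8/3 + 0 = 8/3)
g(1)*(-6 + Q(1)) = 8*(-6 + (-4 + 1)/(-2 + 1))/3 = 8*(-6 - 3/(-1))/3 = 8*(-6 - 1*(-3))/3 = 8*(-6 + 3)/3 = (8/3)*(-3) = -8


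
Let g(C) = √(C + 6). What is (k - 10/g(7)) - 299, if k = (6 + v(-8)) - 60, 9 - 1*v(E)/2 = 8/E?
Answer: -333 - 10*√13/13 ≈ -335.77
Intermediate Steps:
g(C) = √(6 + C)
v(E) = 18 - 16/E
k = -34 (k = (6 + (18 - 16/(-8))) - 60 = (6 + (18 - 16*(-⅛))) - 60 = (6 + (18 + 2)) - 60 = (6 + 20) - 60 = 26 - 60 = -34)
(k - 10/g(7)) - 299 = (-34 - 10/√(6 + 7)) - 299 = (-34 - 10*√13/13) - 299 = -333 - 10*√13/13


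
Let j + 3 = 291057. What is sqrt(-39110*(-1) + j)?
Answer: 2*sqrt(82541) ≈ 574.60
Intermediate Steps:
j = 291054 (j = -3 + 291057 = 291054)
sqrt(-39110*(-1) + j) = sqrt(-39110*(-1) + 291054) = sqrt(39110 + 291054) = sqrt(330164) = 2*sqrt(82541)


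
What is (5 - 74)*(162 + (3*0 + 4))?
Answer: -11454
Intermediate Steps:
(5 - 74)*(162 + (3*0 + 4)) = -69*(162 + (0 + 4)) = -69*(162 + 4) = -69*166 = -11454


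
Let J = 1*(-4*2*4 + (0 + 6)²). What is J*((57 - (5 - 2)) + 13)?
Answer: 268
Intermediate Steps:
J = 4 (J = 1*(-8*4 + 6²) = 1*(-32 + 36) = 1*4 = 4)
J*((57 - (5 - 2)) + 13) = 4*((57 - (5 - 2)) + 13) = 4*((57 - 1*3) + 13) = 4*((57 - 3) + 13) = 4*(54 + 13) = 4*67 = 268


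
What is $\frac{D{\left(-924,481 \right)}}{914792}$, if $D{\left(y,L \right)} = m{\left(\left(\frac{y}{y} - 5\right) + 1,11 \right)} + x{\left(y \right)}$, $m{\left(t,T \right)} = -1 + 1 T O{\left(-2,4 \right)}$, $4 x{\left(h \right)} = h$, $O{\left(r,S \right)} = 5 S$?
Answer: $- \frac{3}{228698} \approx -1.3118 \cdot 10^{-5}$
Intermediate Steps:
$x{\left(h \right)} = \frac{h}{4}$
$m{\left(t,T \right)} = -1 + 20 T$ ($m{\left(t,T \right)} = -1 + 1 T 5 \cdot 4 = -1 + T 20 = -1 + 20 T$)
$D{\left(y,L \right)} = 219 + \frac{y}{4}$ ($D{\left(y,L \right)} = \left(-1 + 20 \cdot 11\right) + \frac{y}{4} = \left(-1 + 220\right) + \frac{y}{4} = 219 + \frac{y}{4}$)
$\frac{D{\left(-924,481 \right)}}{914792} = \frac{219 + \frac{1}{4} \left(-924\right)}{914792} = \left(219 - 231\right) \frac{1}{914792} = \left(-12\right) \frac{1}{914792} = - \frac{3}{228698}$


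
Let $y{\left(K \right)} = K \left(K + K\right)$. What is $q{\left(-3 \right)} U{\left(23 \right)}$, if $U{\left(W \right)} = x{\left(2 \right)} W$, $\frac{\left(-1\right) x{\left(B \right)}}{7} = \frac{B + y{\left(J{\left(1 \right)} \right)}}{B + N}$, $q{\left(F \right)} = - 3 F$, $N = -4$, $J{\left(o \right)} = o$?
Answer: $2898$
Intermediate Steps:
$y{\left(K \right)} = 2 K^{2}$ ($y{\left(K \right)} = K 2 K = 2 K^{2}$)
$x{\left(B \right)} = - \frac{7 \left(2 + B\right)}{-4 + B}$ ($x{\left(B \right)} = - 7 \frac{B + 2 \cdot 1^{2}}{B - 4} = - 7 \frac{B + 2 \cdot 1}{-4 + B} = - 7 \frac{B + 2}{-4 + B} = - 7 \frac{2 + B}{-4 + B} = - \frac{7 \left(2 + B\right)}{-4 + B}$)
$U{\left(W \right)} = 14 W$ ($U{\left(W \right)} = \frac{7 \left(-2 - 2\right)}{-4 + 2} W = \frac{7 \left(-2 - 2\right)}{-2} W = 7 \left(- \frac{1}{2}\right) \left(-4\right) W = 14 W$)
$q{\left(-3 \right)} U{\left(23 \right)} = \left(-3\right) \left(-3\right) 14 \cdot 23 = 9 \cdot 322 = 2898$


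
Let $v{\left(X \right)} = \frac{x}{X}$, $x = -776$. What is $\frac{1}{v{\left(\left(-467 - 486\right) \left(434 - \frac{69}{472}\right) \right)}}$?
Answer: $\frac{195154387}{366272} \approx 532.81$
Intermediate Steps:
$v{\left(X \right)} = - \frac{776}{X}$
$\frac{1}{v{\left(\left(-467 - 486\right) \left(434 - \frac{69}{472}\right) \right)}} = \frac{1}{\left(-776\right) \frac{1}{\left(-467 - 486\right) \left(434 - \frac{69}{472}\right)}} = \frac{1}{\left(-776\right) \frac{1}{\left(-953\right) \left(434 - \frac{69}{472}\right)}} = \frac{1}{\left(-776\right) \frac{1}{\left(-953\right) \frac{204779}{472}}} = \frac{1}{\left(-776\right) \frac{1}{- \frac{195154387}{472}}} = \frac{1}{\left(-776\right) \left(- \frac{472}{195154387}\right)} = \frac{1}{\frac{366272}{195154387}} = \frac{195154387}{366272}$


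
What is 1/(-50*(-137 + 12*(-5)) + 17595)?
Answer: 1/27445 ≈ 3.6436e-5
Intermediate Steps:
1/(-50*(-137 + 12*(-5)) + 17595) = 1/(-50*(-137 - 60) + 17595) = 1/(-50*(-197) + 17595) = 1/(9850 + 17595) = 1/27445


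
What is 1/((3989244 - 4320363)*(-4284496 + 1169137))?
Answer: 1/1031554556721 ≈ 9.6941e-13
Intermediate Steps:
1/((3989244 - 4320363)*(-4284496 + 1169137)) = 1/(-331119*(-3115359)) = 1/1031554556721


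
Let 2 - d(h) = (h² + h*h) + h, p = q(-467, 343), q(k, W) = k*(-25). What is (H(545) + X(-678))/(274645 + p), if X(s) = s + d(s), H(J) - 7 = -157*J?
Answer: -251231/71580 ≈ -3.5098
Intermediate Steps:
H(J) = 7 - 157*J
q(k, W) = -25*k
p = 11675 (p = -25*(-467) = 11675)
d(h) = 2 - h - 2*h² (d(h) = 2 - ((h² + h*h) + h) = 2 - ((h² + h²) + h) = 2 - (2*h² + h) = 2 - (h + 2*h²) = 2 + (-h - 2*h²) = 2 - h - 2*h²)
X(s) = 2 - 2*s² (X(s) = s + (2 - s - 2*s²) = 2 - 2*s²)
(H(545) + X(-678))/(274645 + p) = ((7 - 157*545) + (2 - 2*(-678)²))/(274645 + 11675) = ((7 - 85565) + (2 - 2*459684))/286320 = (-85558 + (2 - 919368))*(1/286320) = (-85558 - 919366)*(1/286320) = -1004924*1/286320 = -251231/71580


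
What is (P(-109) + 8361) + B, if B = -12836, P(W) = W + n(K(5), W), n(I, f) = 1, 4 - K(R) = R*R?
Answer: -4583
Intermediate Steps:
K(R) = 4 - R² (K(R) = 4 - R*R = 4 - R²)
P(W) = 1 + W (P(W) = W + 1 = 1 + W)
(P(-109) + 8361) + B = ((1 - 109) + 8361) - 12836 = (-108 + 8361) - 12836 = 8253 - 12836 = -4583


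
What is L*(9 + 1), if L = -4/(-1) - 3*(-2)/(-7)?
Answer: 220/7 ≈ 31.429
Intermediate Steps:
L = 22/7 (L = -4*(-1) + 6*(-⅐) = 4 - 6/7 = 22/7 ≈ 3.1429)
L*(9 + 1) = 22*(9 + 1)/7 = (22/7)*10 = 220/7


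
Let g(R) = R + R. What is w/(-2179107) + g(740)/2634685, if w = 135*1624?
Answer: -1823502416/18226223893 ≈ -0.10005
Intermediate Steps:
g(R) = 2*R
w = 219240
w/(-2179107) + g(740)/2634685 = 219240/(-2179107) + (2*740)/2634685 = 219240*(-1/2179107) + 1480*(1/2634685) = -3480/34589 + 296/526937 = -1823502416/18226223893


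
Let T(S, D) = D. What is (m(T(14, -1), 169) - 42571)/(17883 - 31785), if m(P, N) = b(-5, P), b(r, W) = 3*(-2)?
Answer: 42577/13902 ≈ 3.0627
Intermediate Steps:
b(r, W) = -6
m(P, N) = -6
(m(T(14, -1), 169) - 42571)/(17883 - 31785) = (-6 - 42571)/(17883 - 31785) = -42577/(-13902) = -42577*(-1/13902) = 42577/13902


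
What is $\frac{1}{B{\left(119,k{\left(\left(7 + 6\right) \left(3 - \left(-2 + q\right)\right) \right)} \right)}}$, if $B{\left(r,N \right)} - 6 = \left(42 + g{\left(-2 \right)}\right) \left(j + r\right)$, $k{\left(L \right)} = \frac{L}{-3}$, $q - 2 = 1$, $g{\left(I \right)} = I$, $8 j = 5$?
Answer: $\frac{1}{4791} \approx 0.00020872$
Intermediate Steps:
$j = \frac{5}{8}$ ($j = \frac{1}{8} \cdot 5 = \frac{5}{8} \approx 0.625$)
$q = 3$ ($q = 2 + 1 = 3$)
$k{\left(L \right)} = - \frac{L}{3}$ ($k{\left(L \right)} = L \left(- \frac{1}{3}\right) = - \frac{L}{3}$)
$B{\left(r,N \right)} = 31 + 40 r$ ($B{\left(r,N \right)} = 6 + \left(42 - 2\right) \left(\frac{5}{8} + r\right) = 6 + 40 \left(\frac{5}{8} + r\right) = 6 + \left(25 + 40 r\right) = 31 + 40 r$)
$\frac{1}{B{\left(119,k{\left(\left(7 + 6\right) \left(3 - \left(-2 + q\right)\right) \right)} \right)}} = \frac{1}{31 + 40 \cdot 119} = \frac{1}{31 + 4760} = \frac{1}{4791}$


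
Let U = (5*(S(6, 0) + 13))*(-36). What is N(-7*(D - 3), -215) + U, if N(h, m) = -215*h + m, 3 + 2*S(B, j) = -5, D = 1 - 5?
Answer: -12370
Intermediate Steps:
D = -4
S(B, j) = -4 (S(B, j) = -3/2 + (½)*(-5) = -3/2 - 5/2 = -4)
N(h, m) = m - 215*h
U = -1620 (U = (5*(-4 + 13))*(-36) = (5*9)*(-36) = 45*(-36) = -1620)
N(-7*(D - 3), -215) + U = (-215 - (-1505)*(-4 - 3)) - 1620 = (-215 - (-1505)*(-7)) - 1620 = (-215 - 215*49) - 1620 = (-215 - 10535) - 1620 = -10750 - 1620 = -12370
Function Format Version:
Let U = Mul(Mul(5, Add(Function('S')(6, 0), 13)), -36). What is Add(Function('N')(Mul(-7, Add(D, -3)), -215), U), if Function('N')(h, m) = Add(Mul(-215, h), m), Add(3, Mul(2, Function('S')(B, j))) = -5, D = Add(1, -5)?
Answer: -12370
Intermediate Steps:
D = -4
Function('S')(B, j) = -4 (Function('S')(B, j) = Add(Rational(-3, 2), Mul(Rational(1, 2), -5)) = Add(Rational(-3, 2), Rational(-5, 2)) = -4)
Function('N')(h, m) = Add(m, Mul(-215, h))
U = -1620 (U = Mul(Mul(5, Add(-4, 13)), -36) = Mul(Mul(5, 9), -36) = Mul(45, -36) = -1620)
Add(Function('N')(Mul(-7, Add(D, -3)), -215), U) = Add(Add(-215, Mul(-215, Mul(-7, Add(-4, -3)))), -1620) = Add(Add(-215, Mul(-215, Mul(-7, -7))), -1620) = Add(Add(-215, Mul(-215, 49)), -1620) = Add(Add(-215, -10535), -1620) = Add(-10750, -1620) = -12370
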